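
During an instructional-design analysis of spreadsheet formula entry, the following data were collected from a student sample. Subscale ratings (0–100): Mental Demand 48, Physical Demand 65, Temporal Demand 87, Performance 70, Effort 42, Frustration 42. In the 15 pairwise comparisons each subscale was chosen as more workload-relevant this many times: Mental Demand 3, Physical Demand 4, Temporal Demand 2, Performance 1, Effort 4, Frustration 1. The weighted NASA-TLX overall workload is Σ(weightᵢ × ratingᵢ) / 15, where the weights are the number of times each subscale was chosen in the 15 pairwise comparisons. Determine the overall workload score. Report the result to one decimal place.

57.2

The tallies are the weights (they sum to 15).
Weighted sum = 3·48 + 4·65 + 2·87 + 1·70 + 4·42 + 1·42
            = 144 + 260 + 174 + 70 + 168 + 42 = 858.
Overall workload = 858 / 15 = 57.2000 ≈ 57.2.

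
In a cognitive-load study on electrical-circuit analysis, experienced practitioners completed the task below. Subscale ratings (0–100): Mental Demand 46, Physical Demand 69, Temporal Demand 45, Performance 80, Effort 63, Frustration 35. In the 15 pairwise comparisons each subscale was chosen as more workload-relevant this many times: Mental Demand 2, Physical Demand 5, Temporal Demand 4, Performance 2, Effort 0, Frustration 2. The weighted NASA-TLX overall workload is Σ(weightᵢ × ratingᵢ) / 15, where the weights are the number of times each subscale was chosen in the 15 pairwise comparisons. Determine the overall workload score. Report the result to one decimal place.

The tallies are the weights (they sum to 15).
Weighted sum = 2·46 + 5·69 + 4·45 + 2·80 + 0·63 + 2·35
            = 92 + 345 + 180 + 160 + 0 + 70 = 847.
Overall workload = 847 / 15 = 56.4667 ≈ 56.5.

56.5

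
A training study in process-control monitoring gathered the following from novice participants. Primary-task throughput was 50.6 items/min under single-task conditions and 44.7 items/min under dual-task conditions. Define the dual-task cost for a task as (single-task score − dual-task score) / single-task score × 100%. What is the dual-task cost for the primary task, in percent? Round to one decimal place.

Cost = (50.6 − 44.7) / 50.6 × 100%
     = 5.9000 / 50.6 × 100% = 11.6601%.
≈ 11.7%.

11.7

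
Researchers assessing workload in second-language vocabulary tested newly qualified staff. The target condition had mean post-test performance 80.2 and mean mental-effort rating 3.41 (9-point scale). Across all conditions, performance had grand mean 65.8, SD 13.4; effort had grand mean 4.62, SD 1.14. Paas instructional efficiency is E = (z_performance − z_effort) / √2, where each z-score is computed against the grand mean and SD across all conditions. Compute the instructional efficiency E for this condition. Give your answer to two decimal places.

1.51

z_performance = (80.2 − 65.8) / 13.4 = 14.4000 / 13.4 = 1.0746.
z_effort = (3.41 − 4.62) / 1.14 = -1.2100 / 1.14 = -1.0614.
z_P − z_E = 1.0746 − (-1.0614) = 2.1360.
E = 2.1360 / √2 = 2.1360 / 1.41421 = 1.5104 ≈ 1.51.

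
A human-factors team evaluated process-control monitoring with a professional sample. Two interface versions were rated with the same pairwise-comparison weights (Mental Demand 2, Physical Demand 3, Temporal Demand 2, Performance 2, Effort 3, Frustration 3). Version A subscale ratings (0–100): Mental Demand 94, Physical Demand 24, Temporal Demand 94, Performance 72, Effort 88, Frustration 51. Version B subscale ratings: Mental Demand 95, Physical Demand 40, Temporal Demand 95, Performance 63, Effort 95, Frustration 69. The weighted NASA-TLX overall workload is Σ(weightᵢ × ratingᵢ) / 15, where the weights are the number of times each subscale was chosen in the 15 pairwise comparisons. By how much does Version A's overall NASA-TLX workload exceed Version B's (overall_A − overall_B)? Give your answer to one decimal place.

Version A weighted sum = 2·94 + 3·24 + 2·94 + 2·72 + 3·88 + 3·51 = 188 + 72 + 188 + 144 + 264 + 153 = 1009; overall_A = 1009/15 = 67.2667.
Version B weighted sum = 2·95 + 3·40 + 2·95 + 2·63 + 3·95 + 3·69 = 190 + 120 + 190 + 126 + 285 + 207 = 1118; overall_B = 1118/15 = 74.5333.
Difference = 67.2667 − 74.5333 = -7.2666 ≈ -7.3.

-7.3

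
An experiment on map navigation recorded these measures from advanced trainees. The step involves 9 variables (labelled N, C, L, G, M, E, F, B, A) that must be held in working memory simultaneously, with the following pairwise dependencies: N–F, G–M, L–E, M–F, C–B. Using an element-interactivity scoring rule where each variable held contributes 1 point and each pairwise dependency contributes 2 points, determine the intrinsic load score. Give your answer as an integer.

Count of variables held simultaneously: 9.
Count of pairwise dependencies listed: 5.
Element contribution: 9 × 1 = 9.
Interaction contribution: 5 × 2 = 10.
Intrinsic load = 9 + 10 = 19.

19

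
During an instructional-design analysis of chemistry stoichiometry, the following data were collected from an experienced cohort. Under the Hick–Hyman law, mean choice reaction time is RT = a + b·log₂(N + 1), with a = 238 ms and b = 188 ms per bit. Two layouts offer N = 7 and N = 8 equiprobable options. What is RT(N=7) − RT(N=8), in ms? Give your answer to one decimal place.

RT(7) = 238 + 188·log₂(8) = 238 + 188·3.0000 = 802.0000 ms.
RT(8) = 238 + 188·log₂(9) = 238 + 188·3.1699 = 833.9412 ms.
Difference = 802.0000 − 833.9412 = -31.9412 ≈ -31.9 ms.

-31.9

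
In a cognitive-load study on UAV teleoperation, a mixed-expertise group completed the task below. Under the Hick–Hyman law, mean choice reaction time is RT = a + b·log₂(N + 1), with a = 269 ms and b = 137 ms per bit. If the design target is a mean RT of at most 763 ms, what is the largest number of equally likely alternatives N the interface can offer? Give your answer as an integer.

11

Set 269 + 137·log₂(N + 1) ≤ 763.
log₂(N + 1) ≤ (763 − 269) / 137 = 3.6058.
N + 1 ≤ 2^3.6058 = 12.1746.
N ≤ 11.1746, so the largest integer N is 11.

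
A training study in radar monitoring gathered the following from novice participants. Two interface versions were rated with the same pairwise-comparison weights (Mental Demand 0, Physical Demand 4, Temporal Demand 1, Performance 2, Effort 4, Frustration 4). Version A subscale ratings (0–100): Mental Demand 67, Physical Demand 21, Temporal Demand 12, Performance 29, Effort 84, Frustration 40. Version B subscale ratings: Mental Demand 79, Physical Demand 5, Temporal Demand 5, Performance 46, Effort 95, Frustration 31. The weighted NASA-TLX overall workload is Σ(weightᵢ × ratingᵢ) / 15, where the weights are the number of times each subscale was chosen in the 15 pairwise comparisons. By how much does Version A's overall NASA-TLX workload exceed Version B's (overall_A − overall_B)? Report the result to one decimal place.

1.9

Version A weighted sum = 0·67 + 4·21 + 1·12 + 2·29 + 4·84 + 4·40 = 0 + 84 + 12 + 58 + 336 + 160 = 650; overall_A = 650/15 = 43.3333.
Version B weighted sum = 0·79 + 4·5 + 1·5 + 2·46 + 4·95 + 4·31 = 0 + 20 + 5 + 92 + 380 + 124 = 621; overall_B = 621/15 = 41.4000.
Difference = 43.3333 − 41.4000 = 1.9333 ≈ 1.9.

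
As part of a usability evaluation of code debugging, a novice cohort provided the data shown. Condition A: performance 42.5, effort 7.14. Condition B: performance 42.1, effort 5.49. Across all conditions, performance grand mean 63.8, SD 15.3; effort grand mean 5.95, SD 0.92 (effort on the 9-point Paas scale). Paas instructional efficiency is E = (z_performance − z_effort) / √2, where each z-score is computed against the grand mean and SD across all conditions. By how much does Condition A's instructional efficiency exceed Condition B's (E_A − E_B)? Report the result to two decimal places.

Condition A: z_P = (42.5 − 63.8)/15.3 = -1.3922; z_E = (7.14 − 5.95)/0.92 = 1.2935; E_A = (-1.3922 − 1.2935)/√2 = -1.8991.
Condition B: z_P = (42.1 − 63.8)/15.3 = -1.4183; z_E = (5.49 − 5.95)/0.92 = -0.5000; E_B = (-1.4183 − (-0.5000))/√2 = -0.6493.
E_A − E_B = -1.8991 − (-0.6493) = -1.2498 ≈ -1.25.

-1.25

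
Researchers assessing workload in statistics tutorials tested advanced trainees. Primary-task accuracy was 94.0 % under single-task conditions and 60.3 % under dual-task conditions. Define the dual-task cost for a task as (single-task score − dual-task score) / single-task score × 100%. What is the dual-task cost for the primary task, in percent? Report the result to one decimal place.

35.9

Cost = (94.0 − 60.3) / 94.0 × 100%
     = 33.7000 / 94.0 × 100% = 35.8511%.
≈ 35.9%.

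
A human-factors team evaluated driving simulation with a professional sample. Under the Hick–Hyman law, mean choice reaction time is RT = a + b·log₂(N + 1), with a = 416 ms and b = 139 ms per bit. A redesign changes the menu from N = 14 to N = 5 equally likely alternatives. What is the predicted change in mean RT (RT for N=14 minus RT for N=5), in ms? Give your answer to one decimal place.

183.7

RT(14) = 416 + 139·log₂(15) = 416 + 139·3.9069 = 959.0591 ms.
RT(5) = 416 + 139·log₂(6) = 416 + 139·2.5850 = 775.3150 ms.
Difference = 959.0591 − 775.3150 = 183.7441 ≈ 183.7 ms.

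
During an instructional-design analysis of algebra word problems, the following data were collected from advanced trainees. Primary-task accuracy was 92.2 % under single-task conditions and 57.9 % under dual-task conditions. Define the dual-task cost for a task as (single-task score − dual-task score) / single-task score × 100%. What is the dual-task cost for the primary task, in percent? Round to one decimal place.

Cost = (92.2 − 57.9) / 92.2 × 100%
     = 34.3000 / 92.2 × 100% = 37.2017%.
≈ 37.2%.

37.2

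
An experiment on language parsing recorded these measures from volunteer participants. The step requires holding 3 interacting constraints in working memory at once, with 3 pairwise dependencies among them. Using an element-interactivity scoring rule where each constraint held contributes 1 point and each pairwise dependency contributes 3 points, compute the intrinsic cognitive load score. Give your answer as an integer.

12

Element contribution: 3 × 1 = 3.
Interaction contribution: 3 × 3 = 9.
Intrinsic load = 3 + 9 = 12.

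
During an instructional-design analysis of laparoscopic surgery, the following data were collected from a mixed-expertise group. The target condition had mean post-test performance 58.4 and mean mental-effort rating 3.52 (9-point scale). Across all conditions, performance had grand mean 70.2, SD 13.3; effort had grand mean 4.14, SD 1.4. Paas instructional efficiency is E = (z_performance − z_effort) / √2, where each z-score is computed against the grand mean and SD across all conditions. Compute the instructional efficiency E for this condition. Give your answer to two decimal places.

-0.31

z_performance = (58.4 − 70.2) / 13.3 = -11.8000 / 13.3 = -0.8872.
z_effort = (3.52 − 4.14) / 1.4 = -0.6200 / 1.4 = -0.4429.
z_P − z_E = -0.8872 − (-0.4429) = -0.4443.
E = -0.4443 / √2 = -0.4443 / 1.41421 = -0.3142 ≈ -0.31.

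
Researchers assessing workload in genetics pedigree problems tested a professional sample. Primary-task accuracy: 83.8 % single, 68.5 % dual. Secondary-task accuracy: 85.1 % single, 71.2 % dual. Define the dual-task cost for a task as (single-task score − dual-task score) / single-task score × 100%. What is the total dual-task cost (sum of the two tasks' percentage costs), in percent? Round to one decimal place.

Primary cost = (83.8 − 68.5) / 83.8 × 100% = 18.2578%.
Secondary cost = (85.1 − 71.2) / 85.1 × 100% = 16.3337%.
Total = 18.2578% + 16.3337% = 34.5915% ≈ 34.6%.

34.6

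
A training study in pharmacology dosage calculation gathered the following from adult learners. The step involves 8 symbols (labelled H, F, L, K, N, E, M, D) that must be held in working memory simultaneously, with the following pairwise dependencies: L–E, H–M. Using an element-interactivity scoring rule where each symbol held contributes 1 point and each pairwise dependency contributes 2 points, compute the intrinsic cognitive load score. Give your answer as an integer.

12

Count of symbols held simultaneously: 8.
Count of pairwise dependencies listed: 2.
Element contribution: 8 × 1 = 8.
Interaction contribution: 2 × 2 = 4.
Intrinsic load = 8 + 4 = 12.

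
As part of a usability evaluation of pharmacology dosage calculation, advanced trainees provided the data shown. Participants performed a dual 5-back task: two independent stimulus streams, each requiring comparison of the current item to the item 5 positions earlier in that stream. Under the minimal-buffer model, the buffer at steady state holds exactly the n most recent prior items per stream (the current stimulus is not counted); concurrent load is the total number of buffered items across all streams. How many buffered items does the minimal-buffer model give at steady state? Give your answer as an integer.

10

Each stream's buffer holds its 5 most recent prior items.
Two independent streams: 2 × 5 = 10 buffered items at steady state.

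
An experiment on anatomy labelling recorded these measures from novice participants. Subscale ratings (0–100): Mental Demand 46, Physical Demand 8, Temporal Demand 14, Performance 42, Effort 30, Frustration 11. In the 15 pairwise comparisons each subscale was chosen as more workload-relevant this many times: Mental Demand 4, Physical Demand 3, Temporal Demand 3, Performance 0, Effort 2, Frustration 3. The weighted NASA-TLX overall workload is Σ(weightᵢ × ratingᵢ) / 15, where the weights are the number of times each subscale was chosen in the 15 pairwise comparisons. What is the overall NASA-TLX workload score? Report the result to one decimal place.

22.9

The tallies are the weights (they sum to 15).
Weighted sum = 4·46 + 3·8 + 3·14 + 0·42 + 2·30 + 3·11
            = 184 + 24 + 42 + 0 + 60 + 33 = 343.
Overall workload = 343 / 15 = 22.8667 ≈ 22.9.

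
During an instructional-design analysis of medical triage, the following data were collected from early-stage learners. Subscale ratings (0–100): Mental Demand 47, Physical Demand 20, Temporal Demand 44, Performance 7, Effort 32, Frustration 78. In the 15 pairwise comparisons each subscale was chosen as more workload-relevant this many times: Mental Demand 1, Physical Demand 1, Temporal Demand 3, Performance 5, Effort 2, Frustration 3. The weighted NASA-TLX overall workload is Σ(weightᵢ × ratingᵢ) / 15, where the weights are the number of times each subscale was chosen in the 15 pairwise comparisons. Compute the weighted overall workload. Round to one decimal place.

35.5

The tallies are the weights (they sum to 15).
Weighted sum = 1·47 + 1·20 + 3·44 + 5·7 + 2·32 + 3·78
            = 47 + 20 + 132 + 35 + 64 + 234 = 532.
Overall workload = 532 / 15 = 35.4667 ≈ 35.5.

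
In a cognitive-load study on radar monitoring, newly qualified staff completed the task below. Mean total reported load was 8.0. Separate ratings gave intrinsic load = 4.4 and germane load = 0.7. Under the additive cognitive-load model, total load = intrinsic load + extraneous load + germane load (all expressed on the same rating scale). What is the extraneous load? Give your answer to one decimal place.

2.9

extraneous load = total − intrinsic − germane
             = 8.0 − 4.4 − 0.7 = 2.9.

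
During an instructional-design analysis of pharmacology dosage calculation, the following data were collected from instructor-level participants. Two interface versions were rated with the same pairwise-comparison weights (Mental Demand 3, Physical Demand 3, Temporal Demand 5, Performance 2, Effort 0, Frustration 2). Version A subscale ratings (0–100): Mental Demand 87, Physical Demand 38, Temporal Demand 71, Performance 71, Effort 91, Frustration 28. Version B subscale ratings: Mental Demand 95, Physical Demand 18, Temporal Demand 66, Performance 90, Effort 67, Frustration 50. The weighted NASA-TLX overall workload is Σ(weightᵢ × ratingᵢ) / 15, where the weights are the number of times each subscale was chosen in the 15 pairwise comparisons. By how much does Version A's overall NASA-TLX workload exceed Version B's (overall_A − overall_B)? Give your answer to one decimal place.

-1.4

Version A weighted sum = 3·87 + 3·38 + 5·71 + 2·71 + 0·91 + 2·28 = 261 + 114 + 355 + 142 + 0 + 56 = 928; overall_A = 928/15 = 61.8667.
Version B weighted sum = 3·95 + 3·18 + 5·66 + 2·90 + 0·67 + 2·50 = 285 + 54 + 330 + 180 + 0 + 100 = 949; overall_B = 949/15 = 63.2667.
Difference = 61.8667 − 63.2667 = -1.4000 ≈ -1.4.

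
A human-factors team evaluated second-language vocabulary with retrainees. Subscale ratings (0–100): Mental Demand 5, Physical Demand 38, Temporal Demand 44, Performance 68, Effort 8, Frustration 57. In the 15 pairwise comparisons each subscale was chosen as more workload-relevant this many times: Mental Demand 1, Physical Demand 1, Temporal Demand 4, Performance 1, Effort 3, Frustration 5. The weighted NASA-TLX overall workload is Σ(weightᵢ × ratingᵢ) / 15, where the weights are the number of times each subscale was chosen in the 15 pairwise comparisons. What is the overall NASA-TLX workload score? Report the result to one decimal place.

39.7

The tallies are the weights (they sum to 15).
Weighted sum = 1·5 + 1·38 + 4·44 + 1·68 + 3·8 + 5·57
            = 5 + 38 + 176 + 68 + 24 + 285 = 596.
Overall workload = 596 / 15 = 39.7333 ≈ 39.7.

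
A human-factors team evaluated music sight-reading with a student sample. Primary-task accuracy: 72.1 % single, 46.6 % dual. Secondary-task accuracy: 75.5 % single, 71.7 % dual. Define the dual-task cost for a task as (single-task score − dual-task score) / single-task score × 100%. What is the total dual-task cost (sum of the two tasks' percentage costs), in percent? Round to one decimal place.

40.4

Primary cost = (72.1 − 46.6) / 72.1 × 100% = 35.3675%.
Secondary cost = (75.5 − 71.7) / 75.5 × 100% = 5.0331%.
Total = 35.3675% + 5.0331% = 40.4006% ≈ 40.4%.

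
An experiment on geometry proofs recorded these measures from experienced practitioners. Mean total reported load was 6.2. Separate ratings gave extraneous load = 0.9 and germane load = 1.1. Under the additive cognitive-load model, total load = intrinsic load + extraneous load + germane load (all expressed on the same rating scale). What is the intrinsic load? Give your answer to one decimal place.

intrinsic load = total − extraneous − germane
             = 6.2 − 0.9 − 1.1 = 4.2.

4.2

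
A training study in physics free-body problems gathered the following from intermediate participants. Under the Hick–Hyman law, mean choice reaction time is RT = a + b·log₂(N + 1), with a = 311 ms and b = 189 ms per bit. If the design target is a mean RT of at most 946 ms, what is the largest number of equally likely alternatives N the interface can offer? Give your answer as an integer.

Set 311 + 189·log₂(N + 1) ≤ 946.
log₂(N + 1) ≤ (946 − 311) / 189 = 3.3598.
N + 1 ≤ 2^3.3598 = 10.2660.
N ≤ 9.2660, so the largest integer N is 9.

9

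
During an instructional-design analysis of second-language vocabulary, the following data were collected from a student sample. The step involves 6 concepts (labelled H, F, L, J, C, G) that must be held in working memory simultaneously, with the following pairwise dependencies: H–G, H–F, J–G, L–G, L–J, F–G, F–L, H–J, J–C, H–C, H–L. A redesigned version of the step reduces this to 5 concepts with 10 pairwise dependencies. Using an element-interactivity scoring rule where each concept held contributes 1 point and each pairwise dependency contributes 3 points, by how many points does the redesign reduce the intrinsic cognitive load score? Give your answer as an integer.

Original: 6 × 1 + 11 × 3 = 6 + 33 = 39.
Redesigned: 5 × 1 + 10 × 3 = 5 + 30 = 35.
Reduction = 39 − 35 = 4.

4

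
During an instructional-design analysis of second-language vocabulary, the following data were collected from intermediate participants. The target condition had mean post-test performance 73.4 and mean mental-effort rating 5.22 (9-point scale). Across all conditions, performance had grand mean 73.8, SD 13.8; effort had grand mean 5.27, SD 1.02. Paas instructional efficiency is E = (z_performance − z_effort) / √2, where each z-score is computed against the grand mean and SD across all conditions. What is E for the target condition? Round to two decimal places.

z_performance = (73.4 − 73.8) / 13.8 = -0.4000 / 13.8 = -0.0290.
z_effort = (5.22 − 5.27) / 1.02 = -0.0500 / 1.02 = -0.0490.
z_P − z_E = -0.0290 − (-0.0490) = 0.0200.
E = 0.0200 / √2 = 0.0200 / 1.41421 = 0.0141 ≈ 0.01.

0.01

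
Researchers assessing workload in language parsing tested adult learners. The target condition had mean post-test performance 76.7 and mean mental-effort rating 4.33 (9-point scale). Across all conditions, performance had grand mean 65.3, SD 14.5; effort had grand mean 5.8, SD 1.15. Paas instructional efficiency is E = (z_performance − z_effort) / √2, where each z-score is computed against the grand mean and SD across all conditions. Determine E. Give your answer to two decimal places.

1.46

z_performance = (76.7 − 65.3) / 14.5 = 11.4000 / 14.5 = 0.7862.
z_effort = (4.33 − 5.8) / 1.15 = -1.4700 / 1.15 = -1.2783.
z_P − z_E = 0.7862 − (-1.2783) = 2.0645.
E = 2.0645 / √2 = 2.0645 / 1.41421 = 1.4598 ≈ 1.46.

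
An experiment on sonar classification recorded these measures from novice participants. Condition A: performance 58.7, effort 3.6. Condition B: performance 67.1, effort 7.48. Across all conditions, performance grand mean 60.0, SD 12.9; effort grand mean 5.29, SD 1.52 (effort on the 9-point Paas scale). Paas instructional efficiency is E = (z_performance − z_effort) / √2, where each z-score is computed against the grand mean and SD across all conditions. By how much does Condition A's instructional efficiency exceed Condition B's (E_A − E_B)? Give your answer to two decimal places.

Condition A: z_P = (58.7 − 60.0)/12.9 = -0.1008; z_E = (3.6 − 5.29)/1.52 = -1.1118; E_A = (-0.1008 − (-1.1118))/√2 = 0.7149.
Condition B: z_P = (67.1 − 60.0)/12.9 = 0.5504; z_E = (7.48 − 5.29)/1.52 = 1.4408; E_B = (0.5504 − 1.4408)/√2 = -0.6296.
E_A − E_B = 0.7149 − (-0.6296) = 1.3445 ≈ 1.34.

1.34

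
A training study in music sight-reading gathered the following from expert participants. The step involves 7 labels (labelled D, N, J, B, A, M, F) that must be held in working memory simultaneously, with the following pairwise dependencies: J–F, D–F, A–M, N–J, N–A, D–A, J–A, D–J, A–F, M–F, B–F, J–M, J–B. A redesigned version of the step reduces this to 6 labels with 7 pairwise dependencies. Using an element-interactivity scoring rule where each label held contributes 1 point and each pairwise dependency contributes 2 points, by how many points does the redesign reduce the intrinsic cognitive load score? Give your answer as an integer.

13

Original: 7 × 1 + 13 × 2 = 7 + 26 = 33.
Redesigned: 6 × 1 + 7 × 2 = 6 + 14 = 20.
Reduction = 33 − 20 = 13.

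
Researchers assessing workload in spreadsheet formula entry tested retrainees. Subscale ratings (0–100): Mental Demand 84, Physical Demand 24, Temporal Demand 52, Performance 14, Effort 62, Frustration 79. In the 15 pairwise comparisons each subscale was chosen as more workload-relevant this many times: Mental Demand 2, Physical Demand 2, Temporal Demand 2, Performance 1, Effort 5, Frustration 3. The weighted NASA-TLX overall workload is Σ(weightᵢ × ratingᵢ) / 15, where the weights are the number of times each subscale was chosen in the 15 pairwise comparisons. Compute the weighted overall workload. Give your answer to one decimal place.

58.7

The tallies are the weights (they sum to 15).
Weighted sum = 2·84 + 2·24 + 2·52 + 1·14 + 5·62 + 3·79
            = 168 + 48 + 104 + 14 + 310 + 237 = 881.
Overall workload = 881 / 15 = 58.7333 ≈ 58.7.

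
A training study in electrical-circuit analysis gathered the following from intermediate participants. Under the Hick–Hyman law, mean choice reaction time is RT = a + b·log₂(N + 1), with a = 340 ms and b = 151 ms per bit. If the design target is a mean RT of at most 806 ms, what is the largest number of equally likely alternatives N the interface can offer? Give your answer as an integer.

Set 340 + 151·log₂(N + 1) ≤ 806.
log₂(N + 1) ≤ (806 − 340) / 151 = 3.0861.
N + 1 ≤ 2^3.0861 = 8.4920.
N ≤ 7.4920, so the largest integer N is 7.

7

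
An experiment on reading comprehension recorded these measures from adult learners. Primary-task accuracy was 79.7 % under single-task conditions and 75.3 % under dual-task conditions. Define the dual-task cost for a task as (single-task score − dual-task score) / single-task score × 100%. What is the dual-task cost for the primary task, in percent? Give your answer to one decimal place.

Cost = (79.7 − 75.3) / 79.7 × 100%
     = 4.4000 / 79.7 × 100% = 5.5207%.
≈ 5.5%.

5.5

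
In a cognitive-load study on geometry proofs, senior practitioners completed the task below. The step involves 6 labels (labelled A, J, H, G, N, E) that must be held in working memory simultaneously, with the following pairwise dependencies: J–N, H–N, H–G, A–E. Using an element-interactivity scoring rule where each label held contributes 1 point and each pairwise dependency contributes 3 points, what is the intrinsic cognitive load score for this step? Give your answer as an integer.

18

Count of labels held simultaneously: 6.
Count of pairwise dependencies listed: 4.
Element contribution: 6 × 1 = 6.
Interaction contribution: 4 × 3 = 12.
Intrinsic load = 6 + 12 = 18.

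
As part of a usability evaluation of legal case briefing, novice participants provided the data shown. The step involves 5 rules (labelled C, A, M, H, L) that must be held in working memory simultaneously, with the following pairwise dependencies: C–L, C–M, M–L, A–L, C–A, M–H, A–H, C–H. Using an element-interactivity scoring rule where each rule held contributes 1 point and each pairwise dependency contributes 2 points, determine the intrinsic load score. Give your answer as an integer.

Count of rules held simultaneously: 5.
Count of pairwise dependencies listed: 8.
Element contribution: 5 × 1 = 5.
Interaction contribution: 8 × 2 = 16.
Intrinsic load = 5 + 16 = 21.

21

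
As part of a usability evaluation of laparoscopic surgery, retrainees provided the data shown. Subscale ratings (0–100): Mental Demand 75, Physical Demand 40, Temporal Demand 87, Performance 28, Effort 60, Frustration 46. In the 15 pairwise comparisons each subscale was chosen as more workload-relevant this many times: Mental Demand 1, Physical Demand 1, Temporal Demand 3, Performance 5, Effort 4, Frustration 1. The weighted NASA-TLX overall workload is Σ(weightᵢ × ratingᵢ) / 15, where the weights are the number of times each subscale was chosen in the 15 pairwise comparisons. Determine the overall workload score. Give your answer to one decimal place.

53.5

The tallies are the weights (they sum to 15).
Weighted sum = 1·75 + 1·40 + 3·87 + 5·28 + 4·60 + 1·46
            = 75 + 40 + 261 + 140 + 240 + 46 = 802.
Overall workload = 802 / 15 = 53.4667 ≈ 53.5.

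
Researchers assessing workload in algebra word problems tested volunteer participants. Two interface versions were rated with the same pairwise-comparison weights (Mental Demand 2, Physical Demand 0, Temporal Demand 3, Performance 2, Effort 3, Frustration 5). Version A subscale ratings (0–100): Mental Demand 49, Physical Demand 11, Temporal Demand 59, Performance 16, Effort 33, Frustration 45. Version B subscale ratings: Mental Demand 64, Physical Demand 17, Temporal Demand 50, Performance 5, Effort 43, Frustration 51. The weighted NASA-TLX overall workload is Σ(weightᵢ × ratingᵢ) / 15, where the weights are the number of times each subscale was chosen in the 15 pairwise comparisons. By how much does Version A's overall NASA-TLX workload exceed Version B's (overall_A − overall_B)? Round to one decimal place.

Version A weighted sum = 2·49 + 0·11 + 3·59 + 2·16 + 3·33 + 5·45 = 98 + 0 + 177 + 32 + 99 + 225 = 631; overall_A = 631/15 = 42.0667.
Version B weighted sum = 2·64 + 0·17 + 3·50 + 2·5 + 3·43 + 5·51 = 128 + 0 + 150 + 10 + 129 + 255 = 672; overall_B = 672/15 = 44.8000.
Difference = 42.0667 − 44.8000 = -2.7333 ≈ -2.7.

-2.7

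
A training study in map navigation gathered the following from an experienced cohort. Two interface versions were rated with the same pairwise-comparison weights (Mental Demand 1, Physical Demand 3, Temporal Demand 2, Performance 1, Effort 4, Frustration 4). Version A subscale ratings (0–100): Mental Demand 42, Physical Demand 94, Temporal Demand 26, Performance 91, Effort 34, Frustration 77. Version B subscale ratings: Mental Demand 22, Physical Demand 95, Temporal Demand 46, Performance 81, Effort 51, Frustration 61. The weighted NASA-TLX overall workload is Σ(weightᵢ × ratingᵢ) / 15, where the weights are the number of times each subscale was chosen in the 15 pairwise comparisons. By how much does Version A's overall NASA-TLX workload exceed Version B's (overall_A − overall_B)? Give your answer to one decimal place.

-1.1

Version A weighted sum = 1·42 + 3·94 + 2·26 + 1·91 + 4·34 + 4·77 = 42 + 282 + 52 + 91 + 136 + 308 = 911; overall_A = 911/15 = 60.7333.
Version B weighted sum = 1·22 + 3·95 + 2·46 + 1·81 + 4·51 + 4·61 = 22 + 285 + 92 + 81 + 204 + 244 = 928; overall_B = 928/15 = 61.8667.
Difference = 60.7333 − 61.8667 = -1.1334 ≈ -1.1.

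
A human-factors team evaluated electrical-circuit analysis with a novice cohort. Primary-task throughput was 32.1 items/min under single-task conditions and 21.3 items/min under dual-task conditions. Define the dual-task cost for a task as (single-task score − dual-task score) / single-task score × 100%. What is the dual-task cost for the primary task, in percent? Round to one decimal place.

Cost = (32.1 − 21.3) / 32.1 × 100%
     = 10.8000 / 32.1 × 100% = 33.6449%.
≈ 33.6%.

33.6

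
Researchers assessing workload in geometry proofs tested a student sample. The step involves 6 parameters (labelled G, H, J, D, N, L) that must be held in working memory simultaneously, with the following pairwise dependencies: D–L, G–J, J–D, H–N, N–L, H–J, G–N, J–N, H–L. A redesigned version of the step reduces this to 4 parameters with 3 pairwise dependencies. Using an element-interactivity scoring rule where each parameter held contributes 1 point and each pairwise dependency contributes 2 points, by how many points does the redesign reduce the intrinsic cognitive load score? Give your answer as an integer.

14

Original: 6 × 1 + 9 × 2 = 6 + 18 = 24.
Redesigned: 4 × 1 + 3 × 2 = 4 + 6 = 10.
Reduction = 24 − 10 = 14.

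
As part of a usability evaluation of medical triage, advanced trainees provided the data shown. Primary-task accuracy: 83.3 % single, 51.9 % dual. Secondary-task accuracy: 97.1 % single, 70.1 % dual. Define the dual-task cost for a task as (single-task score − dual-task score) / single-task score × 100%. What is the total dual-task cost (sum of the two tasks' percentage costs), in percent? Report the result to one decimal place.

65.5

Primary cost = (83.3 − 51.9) / 83.3 × 100% = 37.6951%.
Secondary cost = (97.1 − 70.1) / 97.1 × 100% = 27.8064%.
Total = 37.6951% + 27.8064% = 65.5015% ≈ 65.5%.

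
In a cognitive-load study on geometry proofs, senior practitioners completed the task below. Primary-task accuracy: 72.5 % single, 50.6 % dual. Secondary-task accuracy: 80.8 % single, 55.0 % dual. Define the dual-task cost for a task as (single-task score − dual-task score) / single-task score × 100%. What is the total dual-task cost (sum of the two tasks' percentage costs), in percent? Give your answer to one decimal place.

62.1

Primary cost = (72.5 − 50.6) / 72.5 × 100% = 30.2069%.
Secondary cost = (80.8 − 55.0) / 80.8 × 100% = 31.9307%.
Total = 30.2069% + 31.9307% = 62.1376% ≈ 62.1%.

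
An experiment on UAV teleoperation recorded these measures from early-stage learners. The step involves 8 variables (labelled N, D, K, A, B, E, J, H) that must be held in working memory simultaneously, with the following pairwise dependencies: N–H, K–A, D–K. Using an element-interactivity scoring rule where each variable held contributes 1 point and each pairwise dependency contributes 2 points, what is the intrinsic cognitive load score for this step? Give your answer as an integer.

14

Count of variables held simultaneously: 8.
Count of pairwise dependencies listed: 3.
Element contribution: 8 × 1 = 8.
Interaction contribution: 3 × 2 = 6.
Intrinsic load = 8 + 6 = 14.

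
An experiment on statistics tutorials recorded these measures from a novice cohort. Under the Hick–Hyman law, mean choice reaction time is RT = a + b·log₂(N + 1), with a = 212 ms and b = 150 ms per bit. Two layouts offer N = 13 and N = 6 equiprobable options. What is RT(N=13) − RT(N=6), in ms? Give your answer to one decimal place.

150.0

RT(13) = 212 + 150·log₂(14) = 212 + 150·3.8074 = 783.1100 ms.
RT(6) = 212 + 150·log₂(7) = 212 + 150·2.8074 = 633.1100 ms.
Difference = 783.1100 − 633.1100 = 150.0000 ≈ 150.0 ms.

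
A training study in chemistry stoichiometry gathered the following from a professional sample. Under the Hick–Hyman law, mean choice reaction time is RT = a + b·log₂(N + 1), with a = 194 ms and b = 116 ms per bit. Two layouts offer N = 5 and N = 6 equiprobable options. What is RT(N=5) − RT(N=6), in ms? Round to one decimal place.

RT(5) = 194 + 116·log₂(6) = 194 + 116·2.5850 = 493.8600 ms.
RT(6) = 194 + 116·log₂(7) = 194 + 116·2.8074 = 519.6584 ms.
Difference = 493.8600 − 519.6584 = -25.7984 ≈ -25.8 ms.

-25.8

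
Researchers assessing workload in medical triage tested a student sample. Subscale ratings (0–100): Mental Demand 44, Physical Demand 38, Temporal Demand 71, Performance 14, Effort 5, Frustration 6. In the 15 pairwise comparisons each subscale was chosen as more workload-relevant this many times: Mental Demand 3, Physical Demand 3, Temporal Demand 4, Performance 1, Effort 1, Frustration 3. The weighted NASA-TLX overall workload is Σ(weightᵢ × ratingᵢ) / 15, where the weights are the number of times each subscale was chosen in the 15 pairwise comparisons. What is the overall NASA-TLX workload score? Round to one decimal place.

The tallies are the weights (they sum to 15).
Weighted sum = 3·44 + 3·38 + 4·71 + 1·14 + 1·5 + 3·6
            = 132 + 114 + 284 + 14 + 5 + 18 = 567.
Overall workload = 567 / 15 = 37.8000 ≈ 37.8.

37.8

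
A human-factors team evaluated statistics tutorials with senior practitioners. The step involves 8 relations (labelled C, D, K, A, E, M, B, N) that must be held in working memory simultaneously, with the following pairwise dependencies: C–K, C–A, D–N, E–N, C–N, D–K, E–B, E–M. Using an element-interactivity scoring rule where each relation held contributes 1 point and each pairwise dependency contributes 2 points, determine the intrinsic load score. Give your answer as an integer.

24

Count of relations held simultaneously: 8.
Count of pairwise dependencies listed: 8.
Element contribution: 8 × 1 = 8.
Interaction contribution: 8 × 2 = 16.
Intrinsic load = 8 + 16 = 24.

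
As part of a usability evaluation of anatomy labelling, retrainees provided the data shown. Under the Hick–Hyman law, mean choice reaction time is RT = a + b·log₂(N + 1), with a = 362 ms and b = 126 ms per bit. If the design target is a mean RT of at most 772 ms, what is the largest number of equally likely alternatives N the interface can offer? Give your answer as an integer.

8

Set 362 + 126·log₂(N + 1) ≤ 772.
log₂(N + 1) ≤ (772 − 362) / 126 = 3.2540.
N + 1 ≤ 2^3.2540 = 9.5401.
N ≤ 8.5401, so the largest integer N is 8.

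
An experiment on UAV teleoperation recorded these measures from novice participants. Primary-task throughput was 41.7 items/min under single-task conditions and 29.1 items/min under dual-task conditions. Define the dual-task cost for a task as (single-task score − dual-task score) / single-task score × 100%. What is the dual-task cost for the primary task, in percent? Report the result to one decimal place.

Cost = (41.7 − 29.1) / 41.7 × 100%
     = 12.6000 / 41.7 × 100% = 30.2158%.
≈ 30.2%.

30.2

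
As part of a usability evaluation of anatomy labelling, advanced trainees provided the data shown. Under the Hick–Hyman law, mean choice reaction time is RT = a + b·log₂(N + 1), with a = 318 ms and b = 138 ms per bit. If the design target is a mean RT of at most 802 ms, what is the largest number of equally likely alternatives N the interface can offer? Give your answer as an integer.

10

Set 318 + 138·log₂(N + 1) ≤ 802.
log₂(N + 1) ≤ (802 − 318) / 138 = 3.5072.
N + 1 ≤ 2^3.5072 = 11.3703.
N ≤ 10.3703, so the largest integer N is 10.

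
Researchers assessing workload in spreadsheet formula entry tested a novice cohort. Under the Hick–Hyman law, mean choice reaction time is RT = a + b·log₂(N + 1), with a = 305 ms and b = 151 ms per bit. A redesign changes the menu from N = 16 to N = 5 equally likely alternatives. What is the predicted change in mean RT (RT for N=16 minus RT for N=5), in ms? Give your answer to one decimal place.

RT(16) = 305 + 151·log₂(17) = 305 + 151·4.0875 = 922.2125 ms.
RT(5) = 305 + 151·log₂(6) = 305 + 151·2.5850 = 695.3350 ms.
Difference = 922.2125 − 695.3350 = 226.8775 ≈ 226.9 ms.

226.9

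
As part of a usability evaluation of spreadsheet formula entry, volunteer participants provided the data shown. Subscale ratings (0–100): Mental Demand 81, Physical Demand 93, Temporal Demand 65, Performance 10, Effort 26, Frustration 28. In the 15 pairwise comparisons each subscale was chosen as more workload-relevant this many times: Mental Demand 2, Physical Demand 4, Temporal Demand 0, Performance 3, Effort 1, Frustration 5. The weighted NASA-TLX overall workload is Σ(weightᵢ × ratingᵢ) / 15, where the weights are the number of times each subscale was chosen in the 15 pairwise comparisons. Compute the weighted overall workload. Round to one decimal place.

The tallies are the weights (they sum to 15).
Weighted sum = 2·81 + 4·93 + 0·65 + 3·10 + 1·26 + 5·28
            = 162 + 372 + 0 + 30 + 26 + 140 = 730.
Overall workload = 730 / 15 = 48.6667 ≈ 48.7.

48.7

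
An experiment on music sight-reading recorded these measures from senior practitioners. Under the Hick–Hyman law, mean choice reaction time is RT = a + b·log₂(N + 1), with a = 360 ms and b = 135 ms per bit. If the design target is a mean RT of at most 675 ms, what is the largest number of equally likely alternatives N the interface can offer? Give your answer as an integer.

4

Set 360 + 135·log₂(N + 1) ≤ 675.
log₂(N + 1) ≤ (675 − 360) / 135 = 2.3333.
N + 1 ≤ 2^2.3333 = 5.0396.
N ≤ 4.0396, so the largest integer N is 4.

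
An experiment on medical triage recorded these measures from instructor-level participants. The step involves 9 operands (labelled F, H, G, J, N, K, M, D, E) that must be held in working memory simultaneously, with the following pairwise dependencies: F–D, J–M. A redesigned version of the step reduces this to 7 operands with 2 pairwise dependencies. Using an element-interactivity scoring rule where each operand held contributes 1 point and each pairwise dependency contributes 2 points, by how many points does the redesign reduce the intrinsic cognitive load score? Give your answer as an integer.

2

Original: 9 × 1 + 2 × 2 = 9 + 4 = 13.
Redesigned: 7 × 1 + 2 × 2 = 7 + 4 = 11.
Reduction = 13 − 11 = 2.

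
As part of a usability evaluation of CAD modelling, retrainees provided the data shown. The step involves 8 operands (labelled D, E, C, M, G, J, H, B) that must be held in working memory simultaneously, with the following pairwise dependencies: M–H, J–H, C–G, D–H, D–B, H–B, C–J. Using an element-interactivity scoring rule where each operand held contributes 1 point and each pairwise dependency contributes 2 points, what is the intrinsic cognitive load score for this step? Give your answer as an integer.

Count of operands held simultaneously: 8.
Count of pairwise dependencies listed: 7.
Element contribution: 8 × 1 = 8.
Interaction contribution: 7 × 2 = 14.
Intrinsic load = 8 + 14 = 22.

22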